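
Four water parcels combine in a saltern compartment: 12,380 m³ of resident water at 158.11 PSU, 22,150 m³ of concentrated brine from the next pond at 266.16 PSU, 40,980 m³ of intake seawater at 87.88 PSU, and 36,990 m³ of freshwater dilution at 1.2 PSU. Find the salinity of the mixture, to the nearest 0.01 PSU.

102.21 PSU

Total salt / total volume:
salt = 12,380×158.11 + 22,150×266.16 + 40,980×87.88 + 36,990×1.2 = 1,957,401.8 + 5,895,444 + 3,601,322.4 + 44,388 = 11,498,556.2
volume = 12,380 + 22,150 + 40,980 + 36,990 = 112,500 m³
S = 11,498,556.2 / 112,500 = 102.2094 PSU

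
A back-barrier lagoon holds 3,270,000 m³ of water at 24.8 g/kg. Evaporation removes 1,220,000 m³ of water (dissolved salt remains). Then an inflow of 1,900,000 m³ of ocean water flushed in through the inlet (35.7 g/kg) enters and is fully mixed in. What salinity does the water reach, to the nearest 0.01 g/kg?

After evaporation: salt = 3,270,000×24.8 = 81,096,000; volume = 3,270,000 − 1,220,000 = 2,050,000 m³
After mixing: salt = 81,096,000 + 1,900,000×35.7 = 148,926,000; volume = 2,050,000 + 1,900,000 = 3,950,000 m³
S = 148,926,000 / 3,950,000 = 37.7028 g/kg

37.70 g/kg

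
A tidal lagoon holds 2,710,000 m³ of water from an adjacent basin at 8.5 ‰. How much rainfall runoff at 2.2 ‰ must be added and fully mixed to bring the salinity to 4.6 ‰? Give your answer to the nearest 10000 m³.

4400000 m³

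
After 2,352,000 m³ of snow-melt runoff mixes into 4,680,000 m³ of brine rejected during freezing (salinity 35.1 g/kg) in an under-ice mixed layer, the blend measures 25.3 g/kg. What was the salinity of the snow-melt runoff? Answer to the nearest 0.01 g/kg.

Salt balance: 4,680,000×35.1 + 2,352,000×S = 7,032,000×25.3
164,268,000 + 2,352,000·S = 177,909,600
S = (177,909,600 − 164,268,000) / 2,352,000 = 5.8 g/kg

5.80 g/kg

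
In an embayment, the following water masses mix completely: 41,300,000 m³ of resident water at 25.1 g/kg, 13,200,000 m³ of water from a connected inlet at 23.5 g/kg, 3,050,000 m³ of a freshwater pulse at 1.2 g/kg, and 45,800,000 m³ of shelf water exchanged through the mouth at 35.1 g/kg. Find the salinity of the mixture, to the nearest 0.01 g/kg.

28.62 g/kg

Total salt / total volume:
salt = 41,300,000×25.1 + 13,200,000×23.5 + 3,050,000×1.2 + 45,800,000×35.1 = 1,036,630,000 + 310,200,000 + 3,660,000 + 1,607,580,000 = 2,958,070,000
volume = 41,300,000 + 13,200,000 + 3,050,000 + 45,800,000 = 103,350,000 m³
S = 2,958,070,000 / 103,350,000 = 28.6219 g/kg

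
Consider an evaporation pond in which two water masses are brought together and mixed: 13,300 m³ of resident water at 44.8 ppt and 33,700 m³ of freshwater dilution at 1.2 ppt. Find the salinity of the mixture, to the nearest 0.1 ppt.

13.5 ppt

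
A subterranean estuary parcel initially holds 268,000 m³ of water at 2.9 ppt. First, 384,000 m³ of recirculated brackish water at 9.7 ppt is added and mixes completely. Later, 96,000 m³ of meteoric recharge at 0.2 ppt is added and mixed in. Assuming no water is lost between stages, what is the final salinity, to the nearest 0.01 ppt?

6.04 ppt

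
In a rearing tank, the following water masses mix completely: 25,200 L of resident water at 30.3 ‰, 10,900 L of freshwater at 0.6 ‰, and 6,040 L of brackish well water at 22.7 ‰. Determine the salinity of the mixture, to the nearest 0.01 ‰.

Conserving salt mass:
salt = 25,200×30.3 + 10,900×0.6 + 6,040×22.7 = 763,560 + 6,540 + 137,108 = 907,208
volume = 25,200 + 10,900 + 6,040 = 42,140 L
S = 907,208 / 42,140 = 21.5284 ‰

21.53 ‰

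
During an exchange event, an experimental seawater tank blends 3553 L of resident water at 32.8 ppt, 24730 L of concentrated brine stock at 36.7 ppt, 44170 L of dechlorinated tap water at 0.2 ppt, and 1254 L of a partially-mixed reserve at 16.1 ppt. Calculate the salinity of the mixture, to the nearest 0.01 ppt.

14.29 ppt

Total salt / total volume:
salt = 3,553×32.8 + 24,730×36.7 + 44,170×0.2 + 1,254×16.1 = 116,538.4 + 907,591 + 8,834 + 20,189.4 = 1,053,152.8
volume = 3,553 + 24,730 + 44,170 + 1,254 = 73,707 L
S = 1,053,152.8 / 73,707 = 14.2884 ppt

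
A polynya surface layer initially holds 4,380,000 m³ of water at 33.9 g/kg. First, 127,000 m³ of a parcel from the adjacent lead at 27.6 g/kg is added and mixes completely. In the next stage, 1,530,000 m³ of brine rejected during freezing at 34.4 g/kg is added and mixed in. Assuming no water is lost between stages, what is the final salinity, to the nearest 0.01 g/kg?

Weighted by volume,
Initial salt = 4,380,000×33.9 = 148,482,000
After stage 1: salt = 148,482,000 + 127,000×27.6 = 151,987,200; volume = 4,507,000 m³; S = 33.722 g/kg
After stage 2: salt = 151,987,200 + 1,530,000×34.4 = 204,619,200; volume = 6,037,000 m³
S = 204,619,200 / 6,037,000 = 33.8942 g/kg

33.89 g/kg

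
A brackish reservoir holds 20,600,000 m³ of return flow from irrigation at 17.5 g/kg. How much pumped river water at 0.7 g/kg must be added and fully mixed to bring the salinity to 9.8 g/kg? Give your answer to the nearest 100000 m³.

Salt balance: 20,600,000×17.5 + V×0.7 = (20,600,000+V)×9.8
360,500,000 + 0.7V = 201,880,000 + 9.8V
158,620,000 = 9.1V
V = 17,430,769.23 m³

17400000 m³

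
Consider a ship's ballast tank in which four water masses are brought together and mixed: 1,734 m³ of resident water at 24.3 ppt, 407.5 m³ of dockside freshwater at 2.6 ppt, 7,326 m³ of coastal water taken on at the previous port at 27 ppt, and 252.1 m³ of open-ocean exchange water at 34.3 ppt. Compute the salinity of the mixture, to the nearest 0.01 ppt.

Total salt / total volume:
salt = 1,734×24.3 + 407.5×2.6 + 7,326×27 + 252.1×34.3 = 42,136.2 + 1,059.5 + 197,802 + 8,647.03 = 249,644.73
volume = 1,734 + 407.5 + 7,326 + 252.1 = 9,719.6 m³
S = 249,644.73 / 9,719.6 = 25.6847 ppt

25.68 ppt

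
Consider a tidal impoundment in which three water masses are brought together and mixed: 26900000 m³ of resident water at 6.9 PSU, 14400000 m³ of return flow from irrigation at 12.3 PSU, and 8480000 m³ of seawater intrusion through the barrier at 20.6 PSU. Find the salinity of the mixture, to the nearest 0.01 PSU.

10.80 PSU

Weighted by volume,
salt = 26,900,000×6.9 + 14,400,000×12.3 + 8,480,000×20.6 = 185,610,000 + 177,120,000 + 174,688,000 = 537,418,000
volume = 26,900,000 + 14,400,000 + 8,480,000 = 49,780,000 m³
S = 537,418,000 / 49,780,000 = 10.7959 PSU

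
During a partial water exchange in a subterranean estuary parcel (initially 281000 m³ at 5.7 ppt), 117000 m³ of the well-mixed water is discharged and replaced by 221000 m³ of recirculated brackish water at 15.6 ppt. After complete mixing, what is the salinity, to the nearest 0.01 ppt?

Remaining after removal: 164,000 m³ at 5.7 ppt (salt = 934,800)
After addition: salt = 934,800 + 221,000×15.6 = 4,382,400; volume = 385,000 m³
S = 4,382,400 / 385,000 = 11.3829 ppt

11.38 ppt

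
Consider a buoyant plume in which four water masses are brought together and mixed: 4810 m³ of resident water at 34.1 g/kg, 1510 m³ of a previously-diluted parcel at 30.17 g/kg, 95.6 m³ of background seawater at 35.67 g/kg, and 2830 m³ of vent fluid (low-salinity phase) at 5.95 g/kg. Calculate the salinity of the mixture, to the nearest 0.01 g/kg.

Mass of salt is conserved:
salt = 4,810×34.1 + 1,510×30.17 + 95.6×35.67 + 2,830×5.95 = 164,021 + 45,556.7 + 3,410.052 + 16,838.5 = 229,826.252
volume = 4,810 + 1,510 + 95.6 + 2,830 = 9,245.6 m³
S = 229,826.252 / 9,245.6 = 24.8579 g/kg

24.86 g/kg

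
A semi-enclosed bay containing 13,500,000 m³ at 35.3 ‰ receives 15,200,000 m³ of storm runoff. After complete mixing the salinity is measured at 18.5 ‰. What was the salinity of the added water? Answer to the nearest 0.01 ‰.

Salt balance: 13,500,000×35.3 + 15,200,000×S = 28,700,000×18.5
476,550,000 + 15,200,000·S = 530,950,000
S = (530,950,000 − 476,550,000) / 15,200,000 = 3.5789 ‰

3.58 ‰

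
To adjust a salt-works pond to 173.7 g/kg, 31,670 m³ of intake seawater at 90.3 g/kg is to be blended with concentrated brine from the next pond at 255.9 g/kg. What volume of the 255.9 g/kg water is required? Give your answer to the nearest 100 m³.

32100 m³

Salt balance: 31,670×90.3 + V×255.9 = (31,670+V)×173.7
2,859,801 + 255.9V = 5,501,079 + 173.7V
2,641,278 = 82.2V
V = 32,132.34 m³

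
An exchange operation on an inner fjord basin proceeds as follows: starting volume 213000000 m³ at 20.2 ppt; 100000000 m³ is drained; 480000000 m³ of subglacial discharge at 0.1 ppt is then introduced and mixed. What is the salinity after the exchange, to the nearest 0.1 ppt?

Remaining after removal: 113,000,000 m³ at 20.2 ppt (salt = 2,282,600,000)
After addition: salt = 2,282,600,000 + 480,000,000×0.1 = 2,330,600,000; volume = 593,000,000 m³
S = 2,330,600,000 / 593,000,000 = 3.9302 ppt

3.9 ppt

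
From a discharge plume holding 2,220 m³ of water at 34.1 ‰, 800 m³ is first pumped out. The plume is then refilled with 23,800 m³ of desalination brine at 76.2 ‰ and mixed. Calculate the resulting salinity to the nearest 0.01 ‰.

Remaining after removal: 1,420 m³ at 34.1 ‰ (salt = 48,422)
After addition: salt = 48,422 + 23,800×76.2 = 1,861,982; volume = 25,220 m³
S = 1,861,982 / 25,220 = 73.8296 ‰

73.83 ‰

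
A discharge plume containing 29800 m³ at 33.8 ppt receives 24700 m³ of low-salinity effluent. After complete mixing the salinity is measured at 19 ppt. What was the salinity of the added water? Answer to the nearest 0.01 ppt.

1.14 ppt

Salt balance: 29,800×33.8 + 24,700×S = 54,500×19
1,007,240 + 24,700·S = 1,035,500
S = (1,035,500 − 1,007,240) / 24,700 = 1.1441 ppt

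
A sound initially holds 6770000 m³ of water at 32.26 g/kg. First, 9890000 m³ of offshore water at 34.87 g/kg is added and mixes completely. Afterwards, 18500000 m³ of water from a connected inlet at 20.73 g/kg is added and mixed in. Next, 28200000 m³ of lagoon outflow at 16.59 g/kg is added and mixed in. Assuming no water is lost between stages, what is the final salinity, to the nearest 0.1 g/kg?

22.3 g/kg

Conserving salt mass:
Initial salt = 6,770,000×32.26 = 218,400,200
After stage 1: salt = 218,400,200 + 9,890,000×34.87 = 563,264,500; volume = 16,660,000 m³; S = 33.809 g/kg
After stage 2: salt = 563,264,500 + 18,500,000×20.73 = 946,769,500; volume = 35,160,000 m³; S = 26.927 g/kg
After stage 3: salt = 946,769,500 + 28,200,000×16.59 = 1,414,607,500; volume = 63,360,000 m³
S = 1,414,607,500 / 63,360,000 = 22.3265 g/kg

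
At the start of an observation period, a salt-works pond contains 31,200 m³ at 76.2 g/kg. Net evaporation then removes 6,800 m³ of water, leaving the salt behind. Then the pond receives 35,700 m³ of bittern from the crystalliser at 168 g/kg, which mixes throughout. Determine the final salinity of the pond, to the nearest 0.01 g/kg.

139.35 g/kg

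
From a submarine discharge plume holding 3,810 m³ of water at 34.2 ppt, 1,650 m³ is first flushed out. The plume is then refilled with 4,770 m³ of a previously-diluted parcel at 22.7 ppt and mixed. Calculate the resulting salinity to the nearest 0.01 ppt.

26.28 ppt

Remaining after removal: 2,160 m³ at 34.2 ppt (salt = 73,872)
After addition: salt = 73,872 + 4,770×22.7 = 182,151; volume = 6,930 m³
S = 182,151 / 6,930 = 26.2844 ppt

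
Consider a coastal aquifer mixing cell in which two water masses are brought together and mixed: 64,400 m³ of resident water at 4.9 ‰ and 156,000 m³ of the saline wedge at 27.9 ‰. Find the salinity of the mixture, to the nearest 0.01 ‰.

21.18 ‰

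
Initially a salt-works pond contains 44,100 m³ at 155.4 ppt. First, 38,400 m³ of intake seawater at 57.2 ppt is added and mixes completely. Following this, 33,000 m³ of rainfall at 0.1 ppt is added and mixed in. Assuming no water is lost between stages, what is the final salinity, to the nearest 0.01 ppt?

Mass of salt is conserved:
Initial salt = 44,100×155.4 = 6,853,140
After stage 1: salt = 6,853,140 + 38,400×57.2 = 9,049,620; volume = 82,500 m³; S = 109.692 ppt
After stage 2: salt = 9,049,620 + 33,000×0.1 = 9,052,920; volume = 115,500 m³
S = 9,052,920 / 115,500 = 78.3803 ppt

78.38 ppt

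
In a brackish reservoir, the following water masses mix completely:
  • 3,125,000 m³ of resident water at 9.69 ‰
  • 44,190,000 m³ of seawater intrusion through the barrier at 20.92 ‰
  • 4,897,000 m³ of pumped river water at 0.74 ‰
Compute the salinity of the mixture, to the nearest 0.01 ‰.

Total salt / total volume:
salt = 3,125,000×9.69 + 44,190,000×20.92 + 4,897,000×0.74 = 30,281,250 + 924,454,800 + 3,623,780 = 958,359,830
volume = 3,125,000 + 44,190,000 + 4,897,000 = 52,212,000 m³
S = 958,359,830 / 52,212,000 = 18.3552 ‰

18.36 ‰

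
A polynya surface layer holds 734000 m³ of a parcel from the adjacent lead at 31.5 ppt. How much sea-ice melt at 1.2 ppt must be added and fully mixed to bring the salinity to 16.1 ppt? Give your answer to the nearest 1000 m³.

Salt balance: 734,000×31.5 + V×1.2 = (734,000+V)×16.1
23,121,000 + 1.2V = 11,817,400 + 16.1V
11,303,600 = 14.9V
V = 758,630.87 m³

759000 m³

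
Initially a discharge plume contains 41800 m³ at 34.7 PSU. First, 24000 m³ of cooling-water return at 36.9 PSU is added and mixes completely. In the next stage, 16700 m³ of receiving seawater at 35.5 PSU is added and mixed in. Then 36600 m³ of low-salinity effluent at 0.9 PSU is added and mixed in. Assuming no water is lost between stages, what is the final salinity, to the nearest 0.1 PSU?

Total salt / total volume:
Initial salt = 41,800×34.7 = 1,450,460
After stage 1: salt = 1,450,460 + 24,000×36.9 = 2,336,060; volume = 65,800 m³; S = 35.502 PSU
After stage 2: salt = 2,336,060 + 16,700×35.5 = 2,928,910; volume = 82,500 m³; S = 35.502 PSU
After stage 3: salt = 2,928,910 + 36,600×0.9 = 2,961,850; volume = 119,100 m³
S = 2,961,850 / 119,100 = 24.8686 PSU

24.9 PSU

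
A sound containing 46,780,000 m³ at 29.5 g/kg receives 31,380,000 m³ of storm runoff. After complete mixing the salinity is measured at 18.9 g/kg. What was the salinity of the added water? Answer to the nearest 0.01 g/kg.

Salt balance: 46,780,000×29.5 + 31,380,000×S = 78,160,000×18.9
1,380,010,000 + 31,380,000·S = 1,477,224,000
S = (1,477,224,000 − 1,380,010,000) / 31,380,000 = 3.098 g/kg

3.10 g/kg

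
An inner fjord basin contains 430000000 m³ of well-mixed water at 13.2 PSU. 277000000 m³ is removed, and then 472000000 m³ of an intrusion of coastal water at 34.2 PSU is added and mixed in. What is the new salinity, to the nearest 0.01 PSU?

29.06 PSU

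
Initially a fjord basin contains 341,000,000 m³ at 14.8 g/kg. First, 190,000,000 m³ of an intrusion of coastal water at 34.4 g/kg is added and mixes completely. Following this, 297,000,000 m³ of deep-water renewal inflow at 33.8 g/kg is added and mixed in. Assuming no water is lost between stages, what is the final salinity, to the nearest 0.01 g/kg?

Mass of salt is conserved:
Initial salt = 341,000,000×14.8 = 5,046,800,000
After stage 1: salt = 5,046,800,000 + 190,000,000×34.4 = 11,582,800,000; volume = 531,000,000 m³; S = 21.813 g/kg
After stage 2: salt = 11,582,800,000 + 297,000,000×33.8 = 21,621,400,000; volume = 828,000,000 m³
S = 21,621,400,000 / 828,000,000 = 26.1128 g/kg

26.11 g/kg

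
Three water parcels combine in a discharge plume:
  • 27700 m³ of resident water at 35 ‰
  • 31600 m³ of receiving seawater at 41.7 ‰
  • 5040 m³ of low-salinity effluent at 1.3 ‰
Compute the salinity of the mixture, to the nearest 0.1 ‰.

35.7 ‰

By conservation of dissolved salt,
salt = 27,700×35 + 31,600×41.7 + 5,040×1.3 = 969,500 + 1,317,720 + 6,552 = 2,293,772
volume = 27,700 + 31,600 + 5,040 = 64,340 m³
S = 2,293,772 / 64,340 = 35.651 ‰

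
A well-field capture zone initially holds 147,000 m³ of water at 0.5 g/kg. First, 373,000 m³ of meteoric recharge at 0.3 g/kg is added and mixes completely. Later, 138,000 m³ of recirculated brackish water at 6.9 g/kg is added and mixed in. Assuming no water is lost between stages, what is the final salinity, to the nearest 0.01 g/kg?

Conserving salt mass:
Initial salt = 147,000×0.5 = 73,500
After stage 1: salt = 73,500 + 373,000×0.3 = 185,400; volume = 520,000 m³; S = 0.357 g/kg
After stage 2: salt = 185,400 + 138,000×6.9 = 1,137,600; volume = 658,000 m³
S = 1,137,600 / 658,000 = 1.7289 g/kg

1.73 g/kg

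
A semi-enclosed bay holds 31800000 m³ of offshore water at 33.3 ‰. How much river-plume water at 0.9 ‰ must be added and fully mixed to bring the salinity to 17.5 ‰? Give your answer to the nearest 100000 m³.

30300000 m³

Salt balance: 31,800,000×33.3 + V×0.9 = (31,800,000+V)×17.5
1,058,940,000 + 0.9V = 556,500,000 + 17.5V
502,440,000 = 16.6V
V = 30,267,469.88 m³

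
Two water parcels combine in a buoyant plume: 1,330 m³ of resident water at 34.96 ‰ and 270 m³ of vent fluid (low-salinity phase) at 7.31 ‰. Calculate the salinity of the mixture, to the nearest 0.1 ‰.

30.3 ‰

Salt balance:
salt = 1,330×34.96 + 270×7.31 = 46,496.8 + 1,973.7 = 48,470.5
volume = 1,330 + 270 = 1,600 m³
S = 48,470.5 / 1,600 = 30.294 ‰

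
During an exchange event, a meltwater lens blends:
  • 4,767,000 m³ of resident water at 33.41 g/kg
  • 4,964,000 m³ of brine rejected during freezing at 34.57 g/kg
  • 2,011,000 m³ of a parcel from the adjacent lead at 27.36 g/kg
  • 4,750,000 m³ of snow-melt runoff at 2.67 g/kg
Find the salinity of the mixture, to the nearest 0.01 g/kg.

Mass of salt is conserved:
salt = 4,767,000×33.41 + 4,964,000×34.57 + 2,011,000×27.36 + 4,750,000×2.67 = 159,265,470 + 171,605,480 + 55,020,960 + 12,682,500 = 398,574,410
volume = 4,767,000 + 4,964,000 + 2,011,000 + 4,750,000 = 16,492,000 m³
S = 398,574,410 / 16,492,000 = 24.1677 g/kg

24.17 g/kg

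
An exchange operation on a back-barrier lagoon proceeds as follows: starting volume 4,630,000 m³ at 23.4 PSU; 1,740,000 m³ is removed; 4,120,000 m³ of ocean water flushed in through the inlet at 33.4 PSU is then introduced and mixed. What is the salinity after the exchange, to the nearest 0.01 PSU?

Remaining after removal: 2,890,000 m³ at 23.4 PSU (salt = 67,626,000)
After addition: salt = 67,626,000 + 4,120,000×33.4 = 205,234,000; volume = 7,010,000 m³
S = 205,234,000 / 7,010,000 = 29.2773 PSU

29.28 PSU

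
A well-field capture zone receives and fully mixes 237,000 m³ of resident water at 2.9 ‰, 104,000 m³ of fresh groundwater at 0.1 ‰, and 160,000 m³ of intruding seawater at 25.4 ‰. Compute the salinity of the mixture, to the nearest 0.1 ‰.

9.5 ‰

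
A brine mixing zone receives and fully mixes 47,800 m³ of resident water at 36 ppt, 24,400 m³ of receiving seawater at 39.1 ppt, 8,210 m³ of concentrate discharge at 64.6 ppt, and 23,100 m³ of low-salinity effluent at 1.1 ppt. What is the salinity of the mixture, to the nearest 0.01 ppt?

Salt balance:
salt = 47,800×36 + 24,400×39.1 + 8,210×64.6 + 23,100×1.1 = 1,720,800 + 954,040 + 530,366 + 25,410 = 3,230,616
volume = 47,800 + 24,400 + 8,210 + 23,100 = 103,510 m³
S = 3,230,616 / 103,510 = 31.2107 ppt

31.21 ppt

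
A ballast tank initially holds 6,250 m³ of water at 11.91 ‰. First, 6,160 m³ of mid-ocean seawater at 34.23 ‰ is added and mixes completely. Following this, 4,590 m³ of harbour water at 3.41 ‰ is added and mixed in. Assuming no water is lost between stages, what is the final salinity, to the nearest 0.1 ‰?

17.7 ‰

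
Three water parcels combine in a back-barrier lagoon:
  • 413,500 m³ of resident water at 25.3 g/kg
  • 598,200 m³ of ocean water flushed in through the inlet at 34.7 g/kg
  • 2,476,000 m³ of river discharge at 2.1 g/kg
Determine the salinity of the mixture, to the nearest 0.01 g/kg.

Total salt / total volume:
salt = 413,500×25.3 + 598,200×34.7 + 2,476,000×2.1 = 10,461,550 + 20,757,540 + 5,199,600 = 36,418,690
volume = 413,500 + 598,200 + 2,476,000 = 3,487,700 m³
S = 36,418,690 / 3,487,700 = 10.442 g/kg

10.44 g/kg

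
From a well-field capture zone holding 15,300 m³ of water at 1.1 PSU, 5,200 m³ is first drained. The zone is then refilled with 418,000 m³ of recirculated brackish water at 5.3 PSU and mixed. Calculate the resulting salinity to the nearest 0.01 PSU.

5.20 PSU

Remaining after removal: 10,100 m³ at 1.1 PSU (salt = 11,110)
After addition: salt = 11,110 + 418,000×5.3 = 2,226,510; volume = 428,100 m³
S = 2,226,510 / 428,100 = 5.2009 PSU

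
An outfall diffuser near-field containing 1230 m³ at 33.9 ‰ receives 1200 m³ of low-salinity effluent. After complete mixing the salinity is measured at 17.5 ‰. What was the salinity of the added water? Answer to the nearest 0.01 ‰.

Salt balance: 1,230×33.9 + 1,200×S = 2,430×17.5
41,697 + 1,200·S = 42,525
S = (42,525 − 41,697) / 1,200 = 0.69 ‰

0.69 ‰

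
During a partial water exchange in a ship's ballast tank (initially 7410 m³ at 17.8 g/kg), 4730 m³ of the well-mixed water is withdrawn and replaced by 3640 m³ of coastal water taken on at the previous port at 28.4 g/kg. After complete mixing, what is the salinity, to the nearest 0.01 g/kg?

Remaining after removal: 2,680 m³ at 17.8 g/kg (salt = 47,704)
After addition: salt = 47,704 + 3,640×28.4 = 151,080; volume = 6,320 m³
S = 151,080 / 6,320 = 23.9051 g/kg

23.91 g/kg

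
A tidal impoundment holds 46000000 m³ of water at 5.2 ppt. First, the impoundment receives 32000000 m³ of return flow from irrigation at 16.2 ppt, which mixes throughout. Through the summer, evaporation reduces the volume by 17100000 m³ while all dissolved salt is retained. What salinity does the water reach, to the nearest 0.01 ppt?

12.44 ppt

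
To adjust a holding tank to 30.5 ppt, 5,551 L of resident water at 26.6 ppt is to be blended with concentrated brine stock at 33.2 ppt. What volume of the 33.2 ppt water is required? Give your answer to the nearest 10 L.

Salt balance: 5,551×26.6 + V×33.2 = (5,551+V)×30.5
147,656.6 + 33.2V = 169,305.5 + 30.5V
21,648.9 = 2.7V
V = 8,018.11 L

8020 L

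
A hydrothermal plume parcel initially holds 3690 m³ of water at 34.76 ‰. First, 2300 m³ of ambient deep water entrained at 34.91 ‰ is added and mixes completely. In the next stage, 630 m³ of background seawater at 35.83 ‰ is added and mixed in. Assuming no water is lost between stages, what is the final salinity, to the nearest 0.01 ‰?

34.91 ‰

Total salt / total volume:
Initial salt = 3,690×34.76 = 128,264.4
After stage 1: salt = 128,264.4 + 2,300×34.91 = 208,557.4; volume = 5,990 m³; S = 34.818 ‰
After stage 2: salt = 208,557.4 + 630×35.83 = 231,130.3; volume = 6,620 m³
S = 231,130.3 / 6,620 = 34.9139 ‰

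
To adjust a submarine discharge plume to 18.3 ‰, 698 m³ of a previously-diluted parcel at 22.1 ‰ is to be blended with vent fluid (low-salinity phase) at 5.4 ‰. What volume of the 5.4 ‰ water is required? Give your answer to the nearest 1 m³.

Salt balance: 698×22.1 + V×5.4 = (698+V)×18.3
15,425.8 + 5.4V = 12,773.4 + 18.3V
2,652.4 = 12.9V
V = 205.61 m³

206 m³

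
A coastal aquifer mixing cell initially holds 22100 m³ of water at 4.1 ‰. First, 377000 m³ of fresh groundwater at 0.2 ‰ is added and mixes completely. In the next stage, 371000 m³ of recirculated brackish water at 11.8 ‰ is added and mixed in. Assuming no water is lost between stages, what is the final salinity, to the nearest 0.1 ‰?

5.9 ‰

By conservation of dissolved salt,
Initial salt = 22,100×4.1 = 90,610
After stage 1: salt = 90,610 + 377,000×0.2 = 166,010; volume = 399,100 m³; S = 0.416 ‰
After stage 2: salt = 166,010 + 371,000×11.8 = 4,543,810; volume = 770,100 m³
S = 4,543,810 / 770,100 = 5.9003 ‰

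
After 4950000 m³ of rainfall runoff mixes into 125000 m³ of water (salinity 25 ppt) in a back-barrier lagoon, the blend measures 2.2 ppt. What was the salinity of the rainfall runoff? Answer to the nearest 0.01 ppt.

1.62 ppt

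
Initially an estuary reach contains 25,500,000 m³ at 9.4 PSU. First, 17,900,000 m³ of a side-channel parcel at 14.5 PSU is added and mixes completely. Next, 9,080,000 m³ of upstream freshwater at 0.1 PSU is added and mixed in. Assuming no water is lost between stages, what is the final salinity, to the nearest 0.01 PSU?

Mass of salt is conserved:
Initial salt = 25,500,000×9.4 = 239,700,000
After stage 1: salt = 239,700,000 + 17,900,000×14.5 = 499,250,000; volume = 43,400,000 m³; S = 11.503 PSU
After stage 2: salt = 499,250,000 + 9,080,000×0.1 = 500,158,000; volume = 52,480,000 m³
S = 500,158,000 / 52,480,000 = 9.5304 PSU

9.53 PSU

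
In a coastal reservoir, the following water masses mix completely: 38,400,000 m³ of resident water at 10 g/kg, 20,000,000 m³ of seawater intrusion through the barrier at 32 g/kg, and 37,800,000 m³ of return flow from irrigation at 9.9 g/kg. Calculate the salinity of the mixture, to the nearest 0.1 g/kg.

Salt balance:
salt = 38,400,000×10 + 20,000,000×32 + 37,800,000×9.9 = 384,000,000 + 640,000,000 + 374,220,000 = 1,398,220,000
volume = 38,400,000 + 20,000,000 + 37,800,000 = 96,200,000 m³
S = 1,398,220,000 / 96,200,000 = 14.535 g/kg

14.5 g/kg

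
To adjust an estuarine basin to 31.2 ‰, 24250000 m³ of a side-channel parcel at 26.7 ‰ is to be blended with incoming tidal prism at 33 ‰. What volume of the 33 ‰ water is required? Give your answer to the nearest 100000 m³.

60600000 m³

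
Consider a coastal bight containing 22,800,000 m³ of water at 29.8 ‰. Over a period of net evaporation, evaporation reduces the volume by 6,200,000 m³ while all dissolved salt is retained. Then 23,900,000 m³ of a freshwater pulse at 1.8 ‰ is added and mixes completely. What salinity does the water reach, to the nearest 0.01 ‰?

17.84 ‰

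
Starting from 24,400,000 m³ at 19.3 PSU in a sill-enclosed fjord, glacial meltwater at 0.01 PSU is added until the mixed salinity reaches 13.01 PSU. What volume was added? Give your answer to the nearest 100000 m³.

11800000 m³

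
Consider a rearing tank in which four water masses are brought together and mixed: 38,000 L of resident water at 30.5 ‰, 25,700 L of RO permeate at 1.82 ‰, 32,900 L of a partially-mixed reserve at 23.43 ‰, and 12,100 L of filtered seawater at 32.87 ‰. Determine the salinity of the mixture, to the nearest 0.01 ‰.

21.84 ‰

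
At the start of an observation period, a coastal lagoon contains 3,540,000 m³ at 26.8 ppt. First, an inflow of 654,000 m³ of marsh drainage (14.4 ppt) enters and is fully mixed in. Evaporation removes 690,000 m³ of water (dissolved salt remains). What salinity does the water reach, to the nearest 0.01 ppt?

After mixing: salt = 3,540,000×26.8 + 654,000×14.4 = 104,289,600; volume = 4,194,000 m³
After evaporation: salt unchanged = 104,289,600; volume = 4,194,000 − 690,000 = 3,504,000 m³
S = 104,289,600 / 3,504,000 = 29.763 ppt

29.76 ppt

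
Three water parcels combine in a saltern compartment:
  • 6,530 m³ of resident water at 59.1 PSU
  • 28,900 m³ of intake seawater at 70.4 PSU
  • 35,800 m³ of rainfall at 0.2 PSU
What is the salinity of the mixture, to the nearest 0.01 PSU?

34.08 PSU

Weighted by volume,
salt = 6,530×59.1 + 28,900×70.4 + 35,800×0.2 = 385,923 + 2,034,560 + 7,160 = 2,427,643
volume = 6,530 + 28,900 + 35,800 = 71,230 m³
S = 2,427,643 / 71,230 = 34.0817 PSU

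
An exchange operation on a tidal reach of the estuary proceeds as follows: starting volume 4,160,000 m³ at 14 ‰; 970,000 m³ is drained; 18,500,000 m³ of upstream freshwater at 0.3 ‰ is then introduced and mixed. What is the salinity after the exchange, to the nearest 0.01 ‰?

Remaining after removal: 3,190,000 m³ at 14 ‰ (salt = 44,660,000)
After addition: salt = 44,660,000 + 18,500,000×0.3 = 50,210,000; volume = 21,690,000 m³
S = 50,210,000 / 21,690,000 = 2.3149 ‰

2.31 ‰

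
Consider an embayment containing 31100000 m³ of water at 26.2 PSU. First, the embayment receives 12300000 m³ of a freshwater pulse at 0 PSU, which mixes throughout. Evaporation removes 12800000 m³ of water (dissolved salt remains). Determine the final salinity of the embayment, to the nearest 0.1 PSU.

After mixing: salt = 31,100,000×26.2 + 12,300,000×0 = 814,820,000; volume = 43,400,000 m³
After evaporation: salt unchanged = 814,820,000; volume = 43,400,000 − 12,800,000 = 30,600,000 m³
S = 814,820,000 / 30,600,000 = 26.6281 PSU

26.6 PSU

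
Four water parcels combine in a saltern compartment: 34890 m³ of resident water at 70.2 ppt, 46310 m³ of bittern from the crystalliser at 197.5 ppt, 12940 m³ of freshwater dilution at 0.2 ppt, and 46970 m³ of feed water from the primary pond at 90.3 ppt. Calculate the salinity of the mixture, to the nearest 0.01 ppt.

112.25 ppt

Weighted by volume,
salt = 34,890×70.2 + 46,310×197.5 + 12,940×0.2 + 46,970×90.3 = 2,449,278 + 9,146,225 + 2,588 + 4,241,391 = 15,839,482
volume = 34,890 + 46,310 + 12,940 + 46,970 = 141,110 m³
S = 15,839,482 / 141,110 = 112.2492 ppt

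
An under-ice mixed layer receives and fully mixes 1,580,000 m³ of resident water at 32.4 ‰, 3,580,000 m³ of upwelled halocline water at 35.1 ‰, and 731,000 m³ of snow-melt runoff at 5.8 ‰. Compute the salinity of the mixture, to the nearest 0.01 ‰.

Salt balance:
salt = 1,580,000×32.4 + 3,580,000×35.1 + 731,000×5.8 = 51,192,000 + 125,658,000 + 4,239,800 = 181,089,800
volume = 1,580,000 + 3,580,000 + 731,000 = 5,891,000 m³
S = 181,089,800 / 5,891,000 = 30.7401 ‰

30.74 ‰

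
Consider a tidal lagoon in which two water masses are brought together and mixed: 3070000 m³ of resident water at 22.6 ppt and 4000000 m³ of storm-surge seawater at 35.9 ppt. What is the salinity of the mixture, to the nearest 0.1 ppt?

30.1 ppt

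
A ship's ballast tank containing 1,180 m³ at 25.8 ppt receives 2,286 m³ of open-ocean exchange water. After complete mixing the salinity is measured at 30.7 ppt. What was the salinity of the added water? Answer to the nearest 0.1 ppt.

33.2 ppt

Salt balance: 1,180×25.8 + 2,286×S = 3,466×30.7
30,444 + 2,286·S = 106,406.2
S = (106,406.2 − 30,444) / 2,286 = 33.2293 ppt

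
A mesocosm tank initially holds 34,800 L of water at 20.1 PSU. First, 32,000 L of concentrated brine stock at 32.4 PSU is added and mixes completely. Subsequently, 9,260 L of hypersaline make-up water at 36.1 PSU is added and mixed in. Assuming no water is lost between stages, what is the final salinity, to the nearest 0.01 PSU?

27.22 PSU

Salt balance:
Initial salt = 34,800×20.1 = 699,480
After stage 1: salt = 699,480 + 32,000×32.4 = 1,736,280; volume = 66,800 L; S = 25.992 PSU
After stage 2: salt = 1,736,280 + 9,260×36.1 = 2,070,566; volume = 76,060 L
S = 2,070,566 / 76,060 = 27.2228 PSU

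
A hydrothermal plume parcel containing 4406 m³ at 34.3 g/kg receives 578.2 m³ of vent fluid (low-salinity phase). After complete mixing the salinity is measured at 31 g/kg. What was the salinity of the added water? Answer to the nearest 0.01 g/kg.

Salt balance: 4,406×34.3 + 578.2×S = 4,984.2×31
151,125.8 + 578.2·S = 154,510.2
S = (154,510.2 − 151,125.8) / 578.2 = 5.8533 g/kg

5.85 g/kg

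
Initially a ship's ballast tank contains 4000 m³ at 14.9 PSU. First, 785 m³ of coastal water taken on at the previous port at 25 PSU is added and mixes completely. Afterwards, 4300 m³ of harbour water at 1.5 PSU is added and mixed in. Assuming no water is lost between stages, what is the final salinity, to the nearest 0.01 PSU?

Salt balance:
Initial salt = 4,000×14.9 = 59,600
After stage 1: salt = 59,600 + 785×25 = 79,225; volume = 4,785 m³; S = 16.557 PSU
After stage 2: salt = 79,225 + 4,300×1.5 = 85,675; volume = 9,085 m³
S = 85,675 / 9,085 = 9.4304 PSU

9.43 PSU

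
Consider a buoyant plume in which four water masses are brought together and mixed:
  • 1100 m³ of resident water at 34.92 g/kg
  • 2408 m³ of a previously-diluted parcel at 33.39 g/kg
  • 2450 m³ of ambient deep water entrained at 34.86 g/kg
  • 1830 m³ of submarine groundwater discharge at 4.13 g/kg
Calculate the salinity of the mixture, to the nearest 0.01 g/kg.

27.19 g/kg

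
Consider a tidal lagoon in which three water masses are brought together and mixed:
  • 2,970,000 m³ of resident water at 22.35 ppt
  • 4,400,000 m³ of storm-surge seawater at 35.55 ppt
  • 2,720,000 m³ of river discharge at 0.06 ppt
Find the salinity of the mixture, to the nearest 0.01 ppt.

Mass of salt is conserved:
salt = 2,970,000×22.35 + 4,400,000×35.55 + 2,720,000×0.06 = 66,379,500 + 156,420,000 + 163,200 = 222,962,700
volume = 2,970,000 + 4,400,000 + 2,720,000 = 10,090,000 m³
S = 222,962,700 / 10,090,000 = 22.0974 ppt

22.10 ppt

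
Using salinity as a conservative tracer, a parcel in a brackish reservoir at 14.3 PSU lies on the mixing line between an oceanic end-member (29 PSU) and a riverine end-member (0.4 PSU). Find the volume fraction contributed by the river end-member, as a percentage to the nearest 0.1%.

51.4%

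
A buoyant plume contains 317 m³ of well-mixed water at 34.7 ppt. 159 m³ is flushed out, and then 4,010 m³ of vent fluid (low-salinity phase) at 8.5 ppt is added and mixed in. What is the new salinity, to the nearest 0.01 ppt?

Remaining after removal: 158 m³ at 34.7 ppt (salt = 5,482.6)
After addition: salt = 5,482.6 + 4,010×8.5 = 39,567.6; volume = 4,168 m³
S = 39,567.6 / 4,168 = 9.4932 ppt

9.49 ppt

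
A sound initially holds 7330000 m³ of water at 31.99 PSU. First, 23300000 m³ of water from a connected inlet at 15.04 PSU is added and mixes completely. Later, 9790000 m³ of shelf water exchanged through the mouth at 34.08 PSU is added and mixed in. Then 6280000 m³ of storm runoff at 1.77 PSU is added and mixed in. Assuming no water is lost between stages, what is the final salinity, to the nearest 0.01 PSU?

19.91 PSU

Salt balance:
Initial salt = 7,330,000×31.99 = 234,486,700
After stage 1: salt = 234,486,700 + 23,300,000×15.04 = 584,918,700; volume = 30,630,000 m³; S = 19.096 PSU
After stage 2: salt = 584,918,700 + 9,790,000×34.08 = 918,561,900; volume = 40,420,000 m³; S = 22.725 PSU
After stage 3: salt = 918,561,900 + 6,280,000×1.77 = 929,677,500; volume = 46,700,000 m³
S = 929,677,500 / 46,700,000 = 19.9074 PSU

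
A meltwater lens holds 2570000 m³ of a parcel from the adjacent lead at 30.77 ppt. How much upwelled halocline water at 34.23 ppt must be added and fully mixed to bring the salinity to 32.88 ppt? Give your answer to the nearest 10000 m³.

Salt balance: 2,570,000×30.77 + V×34.23 = (2,570,000+V)×32.88
79,078,900 + 34.23V = 84,501,600 + 32.88V
5,422,700 = 1.35V
V = 4,016,814.81 m³

4020000 m³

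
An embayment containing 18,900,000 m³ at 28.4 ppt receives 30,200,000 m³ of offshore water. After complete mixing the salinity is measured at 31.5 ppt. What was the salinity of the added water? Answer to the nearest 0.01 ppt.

Salt balance: 18,900,000×28.4 + 30,200,000×S = 49,100,000×31.5
536,760,000 + 30,200,000·S = 1,546,650,000
S = (1,546,650,000 − 536,760,000) / 30,200,000 = 33.4401 ppt

33.44 ppt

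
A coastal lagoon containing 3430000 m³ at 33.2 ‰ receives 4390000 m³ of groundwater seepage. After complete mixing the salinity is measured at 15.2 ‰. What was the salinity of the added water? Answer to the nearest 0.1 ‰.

1.1 ‰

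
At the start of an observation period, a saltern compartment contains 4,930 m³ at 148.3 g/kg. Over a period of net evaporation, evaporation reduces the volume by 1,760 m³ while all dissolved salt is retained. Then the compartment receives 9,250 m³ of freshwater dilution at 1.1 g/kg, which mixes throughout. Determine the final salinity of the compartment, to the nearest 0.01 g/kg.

After evaporation: salt = 4,930×148.3 = 731,119; volume = 4,930 − 1,760 = 3,170 m³
After mixing: salt = 731,119 + 9,250×1.1 = 741,294; volume = 3,170 + 9,250 = 12,420 m³
S = 741,294 / 12,420 = 59.6855 g/kg

59.69 g/kg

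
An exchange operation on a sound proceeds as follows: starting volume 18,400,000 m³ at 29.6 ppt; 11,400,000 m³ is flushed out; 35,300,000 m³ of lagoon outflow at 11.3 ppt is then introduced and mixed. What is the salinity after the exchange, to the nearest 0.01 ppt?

14.33 ppt

Remaining after removal: 7,000,000 m³ at 29.6 ppt (salt = 207,200,000)
After addition: salt = 207,200,000 + 35,300,000×11.3 = 606,090,000; volume = 42,300,000 m³
S = 606,090,000 / 42,300,000 = 14.3284 ppt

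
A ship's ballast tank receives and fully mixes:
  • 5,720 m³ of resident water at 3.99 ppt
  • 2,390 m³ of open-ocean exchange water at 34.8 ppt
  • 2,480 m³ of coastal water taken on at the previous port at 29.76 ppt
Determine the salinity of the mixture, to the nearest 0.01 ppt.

Salt balance:
salt = 5,720×3.99 + 2,390×34.8 + 2,480×29.76 = 22,822.8 + 83,172 + 73,804.8 = 179,799.6
volume = 5,720 + 2,390 + 2,480 = 10,590 m³
S = 179,799.6 / 10,590 = 16.9782 ppt

16.98 ppt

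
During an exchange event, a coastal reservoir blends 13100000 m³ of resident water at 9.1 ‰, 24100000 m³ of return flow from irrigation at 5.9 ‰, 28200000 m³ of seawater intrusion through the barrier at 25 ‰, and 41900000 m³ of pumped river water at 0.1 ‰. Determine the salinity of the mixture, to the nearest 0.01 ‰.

9.05 ‰

Mass of salt is conserved:
salt = 13,100,000×9.1 + 24,100,000×5.9 + 28,200,000×25 + 41,900,000×0.1 = 119,210,000 + 142,190,000 + 705,000,000 + 4,190,000 = 970,590,000
volume = 13,100,000 + 24,100,000 + 28,200,000 + 41,900,000 = 107,300,000 m³
S = 970,590,000 / 107,300,000 = 9.0456 ‰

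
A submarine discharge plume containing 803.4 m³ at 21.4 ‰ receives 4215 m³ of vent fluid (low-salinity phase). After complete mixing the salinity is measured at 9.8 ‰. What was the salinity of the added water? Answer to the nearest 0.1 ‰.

Salt balance: 803.4×21.4 + 4,215×S = 5,018.4×9.8
17,192.76 + 4,215·S = 49,180.32
S = (49,180.32 − 17,192.76) / 4,215 = 7.589 ‰

7.6 ‰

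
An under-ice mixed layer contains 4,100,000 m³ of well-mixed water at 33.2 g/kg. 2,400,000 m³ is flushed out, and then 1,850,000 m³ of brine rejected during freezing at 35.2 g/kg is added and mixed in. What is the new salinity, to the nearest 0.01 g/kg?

34.24 g/kg

Remaining after removal: 1,700,000 m³ at 33.2 g/kg (salt = 56,440,000)
After addition: salt = 56,440,000 + 1,850,000×35.2 = 121,560,000; volume = 3,550,000 m³
S = 121,560,000 / 3,550,000 = 34.2423 g/kg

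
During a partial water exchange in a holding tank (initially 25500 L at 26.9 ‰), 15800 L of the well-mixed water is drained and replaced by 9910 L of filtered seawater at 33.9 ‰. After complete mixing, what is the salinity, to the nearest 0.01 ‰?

30.44 ‰

Remaining after removal: 9,700 L at 26.9 ‰ (salt = 260,930)
After addition: salt = 260,930 + 9,910×33.9 = 596,879; volume = 19,610 L
S = 596,879 / 19,610 = 30.4375 ‰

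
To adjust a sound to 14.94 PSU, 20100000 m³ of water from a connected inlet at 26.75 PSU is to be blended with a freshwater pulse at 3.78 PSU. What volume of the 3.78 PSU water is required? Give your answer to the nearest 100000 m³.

Salt balance: 20,100,000×26.75 + V×3.78 = (20,100,000+V)×14.94
537,675,000 + 3.78V = 300,294,000 + 14.94V
237,381,000 = 11.16V
V = 21,270,698.92 m³

21300000 m³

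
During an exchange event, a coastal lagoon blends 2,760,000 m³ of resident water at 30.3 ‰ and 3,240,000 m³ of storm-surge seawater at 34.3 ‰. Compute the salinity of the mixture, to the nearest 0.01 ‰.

Conserving salt mass:
salt = 2,760,000×30.3 + 3,240,000×34.3 = 83,628,000 + 111,132,000 = 194,760,000
volume = 2,760,000 + 3,240,000 = 6,000,000 m³
S = 194,760,000 / 6,000,000 = 32.46 ‰

32.46 ‰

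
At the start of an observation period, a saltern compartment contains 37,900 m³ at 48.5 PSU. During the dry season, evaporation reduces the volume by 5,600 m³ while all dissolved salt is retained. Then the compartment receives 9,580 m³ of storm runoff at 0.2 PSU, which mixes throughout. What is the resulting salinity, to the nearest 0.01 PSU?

43.94 PSU

After evaporation: salt = 37,900×48.5 = 1,838,150; volume = 37,900 − 5,600 = 32,300 m³
After mixing: salt = 1,838,150 + 9,580×0.2 = 1,840,066; volume = 32,300 + 9,580 = 41,880 m³
S = 1,840,066 / 41,880 = 43.9366 PSU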